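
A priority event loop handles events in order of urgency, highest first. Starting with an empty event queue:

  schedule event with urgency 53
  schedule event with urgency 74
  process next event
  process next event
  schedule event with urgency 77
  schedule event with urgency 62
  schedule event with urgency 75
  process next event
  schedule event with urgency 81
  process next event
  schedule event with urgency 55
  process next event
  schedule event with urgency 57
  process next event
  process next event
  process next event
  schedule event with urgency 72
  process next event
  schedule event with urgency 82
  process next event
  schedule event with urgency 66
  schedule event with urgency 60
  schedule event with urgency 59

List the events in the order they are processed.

insert 53 → {53}
insert 74 → {74, 53}
process next event → 74; now {53}
process next event → 53; now {}
insert 77 → {77}
insert 62 → {77, 62}
insert 75 → {77, 75, 62}
process next event → 77; now {75, 62}
insert 81 → {81, 75, 62}
process next event → 81; now {75, 62}
insert 55 → {75, 62, 55}
process next event → 75; now {62, 55}
insert 57 → {62, 57, 55}
process next event → 62; now {57, 55}
process next event → 57; now {55}
process next event → 55; now {}
insert 72 → {72}
process next event → 72; now {}
insert 82 → {82}
process next event → 82; now {}
insert 66 → {66}
insert 60 → {66, 60}
insert 59 → {66, 60, 59}

[74, 53, 77, 81, 75, 62, 57, 55, 72, 82]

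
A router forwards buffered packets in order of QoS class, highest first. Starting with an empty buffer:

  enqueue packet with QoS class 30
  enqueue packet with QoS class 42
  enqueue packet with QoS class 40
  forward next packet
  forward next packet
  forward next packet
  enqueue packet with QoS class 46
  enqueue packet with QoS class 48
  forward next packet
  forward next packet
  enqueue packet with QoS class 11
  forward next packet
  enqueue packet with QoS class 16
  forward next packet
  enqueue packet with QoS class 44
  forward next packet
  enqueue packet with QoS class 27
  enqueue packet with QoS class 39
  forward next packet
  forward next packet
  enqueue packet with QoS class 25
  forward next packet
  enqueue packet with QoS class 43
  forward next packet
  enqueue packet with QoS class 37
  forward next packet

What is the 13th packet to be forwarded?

37

insert 30 → {30}
insert 42 → {42, 30}
insert 40 → {42, 40, 30}
forward next packet → 42; now {40, 30}
forward next packet → 40; now {30}
forward next packet → 30; now {}
insert 46 → {46}
insert 48 → {48, 46}
forward next packet → 48; now {46}
forward next packet → 46; now {}
insert 11 → {11}
forward next packet → 11; now {}
insert 16 → {16}
forward next packet → 16; now {}
insert 44 → {44}
forward next packet → 44; now {}
insert 27 → {27}
insert 39 → {39, 27}
forward next packet → 39; now {27}
forward next packet → 27; now {}
insert 25 → {25}
forward next packet → 25; now {}
insert 43 → {43}
forward next packet → 43; now {}
insert 37 → {37}
forward next packet → 37; now {}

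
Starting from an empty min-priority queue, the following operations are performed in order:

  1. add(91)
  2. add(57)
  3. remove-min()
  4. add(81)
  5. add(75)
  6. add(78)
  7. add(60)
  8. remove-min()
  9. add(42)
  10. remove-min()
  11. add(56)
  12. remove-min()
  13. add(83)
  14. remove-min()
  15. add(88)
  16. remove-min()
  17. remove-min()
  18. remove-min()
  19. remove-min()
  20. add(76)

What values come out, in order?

insert 91 → {91}
insert 57 → {57, 91}
remove-min → 57; now {91}
insert 81 → {81, 91}
insert 75 → {75, 81, 91}
insert 78 → {75, 78, 81, 91}
insert 60 → {60, 75, 78, 81, 91}
remove-min → 60; now {75, 78, 81, 91}
insert 42 → {42, 75, 78, 81, 91}
remove-min → 42; now {75, 78, 81, 91}
insert 56 → {56, 75, 78, 81, 91}
remove-min → 56; now {75, 78, 81, 91}
insert 83 → {75, 78, 81, 83, 91}
remove-min → 75; now {78, 81, 83, 91}
insert 88 → {78, 81, 83, 88, 91}
remove-min → 78; now {81, 83, 88, 91}
remove-min → 81; now {83, 88, 91}
remove-min → 83; now {88, 91}
remove-min → 88; now {91}
insert 76 → {76, 91}

[57, 60, 42, 56, 75, 78, 81, 83, 88]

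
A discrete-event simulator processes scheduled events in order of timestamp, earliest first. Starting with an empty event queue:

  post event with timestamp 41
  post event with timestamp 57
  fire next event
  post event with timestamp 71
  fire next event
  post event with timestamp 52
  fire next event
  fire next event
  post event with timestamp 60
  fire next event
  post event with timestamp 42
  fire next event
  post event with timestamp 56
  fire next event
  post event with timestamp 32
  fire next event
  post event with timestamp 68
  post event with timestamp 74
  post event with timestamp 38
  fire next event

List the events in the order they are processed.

41 → 57 → 52 → 71 → 60 → 42 → 56 → 32 → 38

insert 41 → {41}
insert 57 → {41, 57}
fire next event → 41; now {57}
insert 71 → {57, 71}
fire next event → 57; now {71}
insert 52 → {52, 71}
fire next event → 52; now {71}
fire next event → 71; now {}
insert 60 → {60}
fire next event → 60; now {}
insert 42 → {42}
fire next event → 42; now {}
insert 56 → {56}
fire next event → 56; now {}
insert 32 → {32}
fire next event → 32; now {}
insert 68 → {68}
insert 74 → {68, 74}
insert 38 → {38, 68, 74}
fire next event → 38; now {68, 74}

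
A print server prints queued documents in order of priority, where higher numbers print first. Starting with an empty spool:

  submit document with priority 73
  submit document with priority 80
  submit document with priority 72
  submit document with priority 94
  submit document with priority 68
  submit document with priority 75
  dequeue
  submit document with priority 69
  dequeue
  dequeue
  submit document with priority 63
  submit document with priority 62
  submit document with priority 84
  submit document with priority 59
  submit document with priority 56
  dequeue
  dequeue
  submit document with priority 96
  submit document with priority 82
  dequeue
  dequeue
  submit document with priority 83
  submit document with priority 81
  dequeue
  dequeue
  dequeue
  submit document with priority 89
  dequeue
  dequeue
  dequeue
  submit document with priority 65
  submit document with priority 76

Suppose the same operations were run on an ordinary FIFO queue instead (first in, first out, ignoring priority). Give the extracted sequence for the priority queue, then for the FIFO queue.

insert 73 → {73}
insert 80 → {80, 73}
insert 72 → {80, 73, 72}
insert 94 → {94, 80, 73, 72}
insert 68 → {94, 80, 73, 72, 68}
insert 75 → {94, 80, 75, 73, 72, 68}
dequeue → 94; now {80, 75, 73, 72, 68}
insert 69 → {80, 75, 73, 72, 69, 68}
dequeue → 80; now {75, 73, 72, 69, 68}
dequeue → 75; now {73, 72, 69, 68}
insert 63 → {73, 72, 69, 68, 63}
insert 62 → {73, 72, 69, 68, 63, 62}
insert 84 → {84, 73, 72, 69, 68, 63, 62}
insert 59 → {84, 73, 72, 69, 68, 63, 62, 59}
insert 56 → {84, 73, 72, 69, 68, 63, 62, 59, 56}
dequeue → 84; now {73, 72, 69, 68, 63, 62, 59, 56}
dequeue → 73; now {72, 69, 68, 63, 62, 59, 56}
insert 96 → {96, 72, 69, 68, 63, 62, 59, 56}
insert 82 → {96, 82, 72, 69, 68, 63, 62, 59, 56}
dequeue → 96; now {82, 72, 69, 68, 63, 62, 59, 56}
dequeue → 82; now {72, 69, 68, 63, 62, 59, 56}
insert 83 → {83, 72, 69, 68, 63, 62, 59, 56}
insert 81 → {83, 81, 72, 69, 68, 63, 62, 59, 56}
dequeue → 83; now {81, 72, 69, 68, 63, 62, 59, 56}
dequeue → 81; now {72, 69, 68, 63, 62, 59, 56}
dequeue → 72; now {69, 68, 63, 62, 59, 56}
insert 89 → {89, 69, 68, 63, 62, 59, 56}
dequeue → 89; now {69, 68, 63, 62, 59, 56}
dequeue → 69; now {68, 63, 62, 59, 56}
dequeue → 68; now {63, 62, 59, 56}
insert 65 → {65, 63, 62, 59, 56}
insert 76 → {76, 65, 63, 62, 59, 56}

priority queue: 94, 80, 75, 84, 73, 96, 82, 83, 81, 72, 89, 69, 68; FIFO queue: [73, 80, 72, 94, 68, 75, 69, 63, 62, 84, 59, 56, 96]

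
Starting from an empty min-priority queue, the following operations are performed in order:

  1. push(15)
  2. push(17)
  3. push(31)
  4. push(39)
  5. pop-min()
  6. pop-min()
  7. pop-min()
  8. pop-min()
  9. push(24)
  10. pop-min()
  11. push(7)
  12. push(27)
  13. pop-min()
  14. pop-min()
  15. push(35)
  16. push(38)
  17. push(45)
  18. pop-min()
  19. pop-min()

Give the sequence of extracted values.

[15, 17, 31, 39, 24, 7, 27, 35, 38]

insert 15 → {15}
insert 17 → {15, 17}
insert 31 → {15, 17, 31}
insert 39 → {15, 17, 31, 39}
pop-min → 15; now {17, 31, 39}
pop-min → 17; now {31, 39}
pop-min → 31; now {39}
pop-min → 39; now {}
insert 24 → {24}
pop-min → 24; now {}
insert 7 → {7}
insert 27 → {7, 27}
pop-min → 7; now {27}
pop-min → 27; now {}
insert 35 → {35}
insert 38 → {35, 38}
insert 45 → {35, 38, 45}
pop-min → 35; now {38, 45}
pop-min → 38; now {45}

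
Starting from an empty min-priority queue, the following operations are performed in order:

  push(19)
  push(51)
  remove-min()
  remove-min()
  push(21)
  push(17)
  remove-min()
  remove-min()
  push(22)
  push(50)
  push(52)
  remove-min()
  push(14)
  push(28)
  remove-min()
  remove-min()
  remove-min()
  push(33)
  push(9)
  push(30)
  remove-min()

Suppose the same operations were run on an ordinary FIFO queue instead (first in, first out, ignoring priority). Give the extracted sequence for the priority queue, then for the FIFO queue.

insert 19 → {19}
insert 51 → {19, 51}
remove-min → 19; now {51}
remove-min → 51; now {}
insert 21 → {21}
insert 17 → {17, 21}
remove-min → 17; now {21}
remove-min → 21; now {}
insert 22 → {22}
insert 50 → {22, 50}
insert 52 → {22, 50, 52}
remove-min → 22; now {50, 52}
insert 14 → {14, 50, 52}
insert 28 → {14, 28, 50, 52}
remove-min → 14; now {28, 50, 52}
remove-min → 28; now {50, 52}
remove-min → 50; now {52}
insert 33 → {33, 52}
insert 9 → {9, 33, 52}
insert 30 → {9, 30, 33, 52}
remove-min → 9; now {30, 33, 52}

priority queue: 19, 51, 17, 21, 22, 14, 28, 50, 9; FIFO queue: 19 → 51 → 21 → 17 → 22 → 50 → 52 → 14 → 28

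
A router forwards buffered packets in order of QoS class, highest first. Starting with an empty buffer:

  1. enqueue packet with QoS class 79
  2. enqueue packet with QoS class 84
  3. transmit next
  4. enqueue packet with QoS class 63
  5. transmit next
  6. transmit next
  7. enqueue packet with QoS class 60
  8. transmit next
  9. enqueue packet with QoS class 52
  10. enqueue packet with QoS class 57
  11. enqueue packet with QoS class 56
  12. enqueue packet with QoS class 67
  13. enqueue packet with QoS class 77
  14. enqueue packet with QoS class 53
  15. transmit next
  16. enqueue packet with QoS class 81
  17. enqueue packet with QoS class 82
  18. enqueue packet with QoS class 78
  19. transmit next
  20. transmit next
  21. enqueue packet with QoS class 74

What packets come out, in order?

insert 79 → {79}
insert 84 → {84, 79}
transmit next → 84; now {79}
insert 63 → {79, 63}
transmit next → 79; now {63}
transmit next → 63; now {}
insert 60 → {60}
transmit next → 60; now {}
insert 52 → {52}
insert 57 → {57, 52}
insert 56 → {57, 56, 52}
insert 67 → {67, 57, 56, 52}
insert 77 → {77, 67, 57, 56, 52}
insert 53 → {77, 67, 57, 56, 53, 52}
transmit next → 77; now {67, 57, 56, 53, 52}
insert 81 → {81, 67, 57, 56, 53, 52}
insert 82 → {82, 81, 67, 57, 56, 53, 52}
insert 78 → {82, 81, 78, 67, 57, 56, 53, 52}
transmit next → 82; now {81, 78, 67, 57, 56, 53, 52}
transmit next → 81; now {78, 67, 57, 56, 53, 52}
insert 74 → {78, 74, 67, 57, 56, 53, 52}

[84, 79, 63, 60, 77, 82, 81]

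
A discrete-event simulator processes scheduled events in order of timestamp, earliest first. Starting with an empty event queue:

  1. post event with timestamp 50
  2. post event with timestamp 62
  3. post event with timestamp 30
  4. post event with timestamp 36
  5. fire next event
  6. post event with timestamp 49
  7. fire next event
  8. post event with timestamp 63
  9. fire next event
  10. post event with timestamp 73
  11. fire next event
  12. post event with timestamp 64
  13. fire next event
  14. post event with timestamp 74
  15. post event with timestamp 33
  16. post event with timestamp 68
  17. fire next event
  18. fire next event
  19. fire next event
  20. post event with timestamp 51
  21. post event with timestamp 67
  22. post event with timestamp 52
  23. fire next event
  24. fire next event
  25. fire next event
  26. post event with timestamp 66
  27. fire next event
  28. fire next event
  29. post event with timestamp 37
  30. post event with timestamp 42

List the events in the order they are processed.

insert 50 → {50}
insert 62 → {50, 62}
insert 30 → {30, 50, 62}
insert 36 → {30, 36, 50, 62}
fire next event → 30; now {36, 50, 62}
insert 49 → {36, 49, 50, 62}
fire next event → 36; now {49, 50, 62}
insert 63 → {49, 50, 62, 63}
fire next event → 49; now {50, 62, 63}
insert 73 → {50, 62, 63, 73}
fire next event → 50; now {62, 63, 73}
insert 64 → {62, 63, 64, 73}
fire next event → 62; now {63, 64, 73}
insert 74 → {63, 64, 73, 74}
insert 33 → {33, 63, 64, 73, 74}
insert 68 → {33, 63, 64, 68, 73, 74}
fire next event → 33; now {63, 64, 68, 73, 74}
fire next event → 63; now {64, 68, 73, 74}
fire next event → 64; now {68, 73, 74}
insert 51 → {51, 68, 73, 74}
insert 67 → {51, 67, 68, 73, 74}
insert 52 → {51, 52, 67, 68, 73, 74}
fire next event → 51; now {52, 67, 68, 73, 74}
fire next event → 52; now {67, 68, 73, 74}
fire next event → 67; now {68, 73, 74}
insert 66 → {66, 68, 73, 74}
fire next event → 66; now {68, 73, 74}
fire next event → 68; now {73, 74}
insert 37 → {37, 73, 74}
insert 42 → {37, 42, 73, 74}

[30, 36, 49, 50, 62, 33, 63, 64, 51, 52, 67, 66, 68]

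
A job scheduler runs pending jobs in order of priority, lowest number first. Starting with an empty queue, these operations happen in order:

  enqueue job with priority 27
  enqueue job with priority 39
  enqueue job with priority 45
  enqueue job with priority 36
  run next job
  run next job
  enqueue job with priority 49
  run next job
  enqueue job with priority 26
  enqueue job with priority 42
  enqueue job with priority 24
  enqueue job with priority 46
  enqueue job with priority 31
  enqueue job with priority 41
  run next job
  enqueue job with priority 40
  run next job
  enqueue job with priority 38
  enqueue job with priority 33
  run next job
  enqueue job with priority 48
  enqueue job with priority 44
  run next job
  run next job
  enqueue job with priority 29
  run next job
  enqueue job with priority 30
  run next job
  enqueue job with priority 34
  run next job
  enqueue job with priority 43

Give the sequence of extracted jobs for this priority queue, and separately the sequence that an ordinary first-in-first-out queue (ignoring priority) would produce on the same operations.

insert 27 → {27}
insert 39 → {27, 39}
insert 45 → {27, 39, 45}
insert 36 → {27, 36, 39, 45}
run next job → 27; now {36, 39, 45}
run next job → 36; now {39, 45}
insert 49 → {39, 45, 49}
run next job → 39; now {45, 49}
insert 26 → {26, 45, 49}
insert 42 → {26, 42, 45, 49}
insert 24 → {24, 26, 42, 45, 49}
insert 46 → {24, 26, 42, 45, 46, 49}
insert 31 → {24, 26, 31, 42, 45, 46, 49}
insert 41 → {24, 26, 31, 41, 42, 45, 46, 49}
run next job → 24; now {26, 31, 41, 42, 45, 46, 49}
insert 40 → {26, 31, 40, 41, 42, 45, 46, 49}
run next job → 26; now {31, 40, 41, 42, 45, 46, 49}
insert 38 → {31, 38, 40, 41, 42, 45, 46, 49}
insert 33 → {31, 33, 38, 40, 41, 42, 45, 46, 49}
run next job → 31; now {33, 38, 40, 41, 42, 45, 46, 49}
insert 48 → {33, 38, 40, 41, 42, 45, 46, 48, 49}
insert 44 → {33, 38, 40, 41, 42, 44, 45, 46, 48, 49}
run next job → 33; now {38, 40, 41, 42, 44, 45, 46, 48, 49}
run next job → 38; now {40, 41, 42, 44, 45, 46, 48, 49}
insert 29 → {29, 40, 41, 42, 44, 45, 46, 48, 49}
run next job → 29; now {40, 41, 42, 44, 45, 46, 48, 49}
insert 30 → {30, 40, 41, 42, 44, 45, 46, 48, 49}
run next job → 30; now {40, 41, 42, 44, 45, 46, 48, 49}
insert 34 → {34, 40, 41, 42, 44, 45, 46, 48, 49}
run next job → 34; now {40, 41, 42, 44, 45, 46, 48, 49}
insert 43 → {40, 41, 42, 43, 44, 45, 46, 48, 49}

priority queue: 27, 36, 39, 24, 26, 31, 33, 38, 29, 30, 34; FIFO queue: [27, 39, 45, 36, 49, 26, 42, 24, 46, 31, 41]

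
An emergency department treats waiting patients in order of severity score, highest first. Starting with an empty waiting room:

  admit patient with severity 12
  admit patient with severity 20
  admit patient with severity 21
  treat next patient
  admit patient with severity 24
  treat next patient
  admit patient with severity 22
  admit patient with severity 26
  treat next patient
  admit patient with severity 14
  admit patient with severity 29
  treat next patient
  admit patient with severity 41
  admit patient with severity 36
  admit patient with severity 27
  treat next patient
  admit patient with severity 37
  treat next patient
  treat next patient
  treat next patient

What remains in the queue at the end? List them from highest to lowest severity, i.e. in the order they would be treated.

insert 12 → {12}
insert 20 → {20, 12}
insert 21 → {21, 20, 12}
treat next patient → 21; now {20, 12}
insert 24 → {24, 20, 12}
treat next patient → 24; now {20, 12}
insert 22 → {22, 20, 12}
insert 26 → {26, 22, 20, 12}
treat next patient → 26; now {22, 20, 12}
insert 14 → {22, 20, 14, 12}
insert 29 → {29, 22, 20, 14, 12}
treat next patient → 29; now {22, 20, 14, 12}
insert 41 → {41, 22, 20, 14, 12}
insert 36 → {41, 36, 22, 20, 14, 12}
insert 27 → {41, 36, 27, 22, 20, 14, 12}
treat next patient → 41; now {36, 27, 22, 20, 14, 12}
insert 37 → {37, 36, 27, 22, 20, 14, 12}
treat next patient → 37; now {36, 27, 22, 20, 14, 12}
treat next patient → 36; now {27, 22, 20, 14, 12}
treat next patient → 27; now {22, 20, 14, 12}

[22, 20, 14, 12]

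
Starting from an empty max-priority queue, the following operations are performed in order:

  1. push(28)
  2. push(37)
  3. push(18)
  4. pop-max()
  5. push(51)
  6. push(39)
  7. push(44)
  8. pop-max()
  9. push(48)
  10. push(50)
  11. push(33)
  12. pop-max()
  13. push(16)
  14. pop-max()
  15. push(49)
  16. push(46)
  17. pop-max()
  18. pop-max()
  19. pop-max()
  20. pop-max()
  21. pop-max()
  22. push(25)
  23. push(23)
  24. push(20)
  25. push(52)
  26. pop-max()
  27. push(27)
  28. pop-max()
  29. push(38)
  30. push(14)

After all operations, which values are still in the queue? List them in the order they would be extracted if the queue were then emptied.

38 → 27 → 25 → 23 → 20 → 18 → 16 → 14

insert 28 → {28}
insert 37 → {37, 28}
insert 18 → {37, 28, 18}
pop-max → 37; now {28, 18}
insert 51 → {51, 28, 18}
insert 39 → {51, 39, 28, 18}
insert 44 → {51, 44, 39, 28, 18}
pop-max → 51; now {44, 39, 28, 18}
insert 48 → {48, 44, 39, 28, 18}
insert 50 → {50, 48, 44, 39, 28, 18}
insert 33 → {50, 48, 44, 39, 33, 28, 18}
pop-max → 50; now {48, 44, 39, 33, 28, 18}
insert 16 → {48, 44, 39, 33, 28, 18, 16}
pop-max → 48; now {44, 39, 33, 28, 18, 16}
insert 49 → {49, 44, 39, 33, 28, 18, 16}
insert 46 → {49, 46, 44, 39, 33, 28, 18, 16}
pop-max → 49; now {46, 44, 39, 33, 28, 18, 16}
pop-max → 46; now {44, 39, 33, 28, 18, 16}
pop-max → 44; now {39, 33, 28, 18, 16}
pop-max → 39; now {33, 28, 18, 16}
pop-max → 33; now {28, 18, 16}
insert 25 → {28, 25, 18, 16}
insert 23 → {28, 25, 23, 18, 16}
insert 20 → {28, 25, 23, 20, 18, 16}
insert 52 → {52, 28, 25, 23, 20, 18, 16}
pop-max → 52; now {28, 25, 23, 20, 18, 16}
insert 27 → {28, 27, 25, 23, 20, 18, 16}
pop-max → 28; now {27, 25, 23, 20, 18, 16}
insert 38 → {38, 27, 25, 23, 20, 18, 16}
insert 14 → {38, 27, 25, 23, 20, 18, 16, 14}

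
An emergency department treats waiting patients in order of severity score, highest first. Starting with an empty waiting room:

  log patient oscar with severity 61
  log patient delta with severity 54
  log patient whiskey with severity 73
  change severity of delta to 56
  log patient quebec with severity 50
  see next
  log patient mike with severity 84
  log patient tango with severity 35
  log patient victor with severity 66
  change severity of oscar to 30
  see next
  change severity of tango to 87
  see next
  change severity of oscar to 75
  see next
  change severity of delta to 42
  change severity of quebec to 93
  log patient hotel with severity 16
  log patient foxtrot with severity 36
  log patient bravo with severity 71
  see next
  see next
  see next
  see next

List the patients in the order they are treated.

whiskey → mike → tango → oscar → quebec → bravo → victor → delta

add oscar (severity 61) → {oscar:61}
add delta (severity 54) → {oscar:61, delta:54}
add whiskey (severity 73) → {whiskey:73, oscar:61, delta:54}
update delta to severity 56 → {whiskey:73, oscar:61, delta:56}
add quebec (severity 50) → {whiskey:73, oscar:61, delta:56, quebec:50}
see next → whiskey; now {oscar:61, delta:56, quebec:50}
add mike (severity 84) → {mike:84, oscar:61, delta:56, quebec:50}
add tango (severity 35) → {mike:84, oscar:61, delta:56, quebec:50, tango:35}
add victor (severity 66) → {mike:84, victor:66, oscar:61, delta:56, quebec:50, tango:35}
update oscar to severity 30 → {mike:84, victor:66, delta:56, quebec:50, tango:35, oscar:30}
see next → mike; now {victor:66, delta:56, quebec:50, tango:35, oscar:30}
update tango to severity 87 → {tango:87, victor:66, delta:56, quebec:50, oscar:30}
see next → tango; now {victor:66, delta:56, quebec:50, oscar:30}
update oscar to severity 75 → {oscar:75, victor:66, delta:56, quebec:50}
see next → oscar; now {victor:66, delta:56, quebec:50}
update delta to severity 42 → {victor:66, quebec:50, delta:42}
update quebec to severity 93 → {quebec:93, victor:66, delta:42}
add hotel (severity 16) → {quebec:93, victor:66, delta:42, hotel:16}
add foxtrot (severity 36) → {quebec:93, victor:66, delta:42, foxtrot:36, hotel:16}
add bravo (severity 71) → {quebec:93, bravo:71, victor:66, delta:42, foxtrot:36, hotel:16}
see next → quebec; now {bravo:71, victor:66, delta:42, foxtrot:36, hotel:16}
see next → bravo; now {victor:66, delta:42, foxtrot:36, hotel:16}
see next → victor; now {delta:42, foxtrot:36, hotel:16}
see next → delta; now {foxtrot:36, hotel:16}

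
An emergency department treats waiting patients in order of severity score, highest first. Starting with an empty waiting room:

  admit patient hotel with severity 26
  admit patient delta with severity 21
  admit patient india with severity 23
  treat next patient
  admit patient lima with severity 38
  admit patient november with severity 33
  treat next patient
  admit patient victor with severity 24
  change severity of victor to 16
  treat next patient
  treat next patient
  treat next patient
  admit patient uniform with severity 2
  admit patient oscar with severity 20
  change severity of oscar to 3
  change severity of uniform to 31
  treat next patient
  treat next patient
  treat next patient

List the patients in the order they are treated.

add hotel (severity 26) → {hotel:26}
add delta (severity 21) → {hotel:26, delta:21}
add india (severity 23) → {hotel:26, india:23, delta:21}
treat next patient → hotel; now {india:23, delta:21}
add lima (severity 38) → {lima:38, india:23, delta:21}
add november (severity 33) → {lima:38, november:33, india:23, delta:21}
treat next patient → lima; now {november:33, india:23, delta:21}
add victor (severity 24) → {november:33, victor:24, india:23, delta:21}
update victor to severity 16 → {november:33, india:23, delta:21, victor:16}
treat next patient → november; now {india:23, delta:21, victor:16}
treat next patient → india; now {delta:21, victor:16}
treat next patient → delta; now {victor:16}
add uniform (severity 2) → {victor:16, uniform:2}
add oscar (severity 20) → {oscar:20, victor:16, uniform:2}
update oscar to severity 3 → {victor:16, oscar:3, uniform:2}
update uniform to severity 31 → {uniform:31, victor:16, oscar:3}
treat next patient → uniform; now {victor:16, oscar:3}
treat next patient → victor; now {oscar:3}
treat next patient → oscar; now {}

[hotel, lima, november, india, delta, uniform, victor, oscar]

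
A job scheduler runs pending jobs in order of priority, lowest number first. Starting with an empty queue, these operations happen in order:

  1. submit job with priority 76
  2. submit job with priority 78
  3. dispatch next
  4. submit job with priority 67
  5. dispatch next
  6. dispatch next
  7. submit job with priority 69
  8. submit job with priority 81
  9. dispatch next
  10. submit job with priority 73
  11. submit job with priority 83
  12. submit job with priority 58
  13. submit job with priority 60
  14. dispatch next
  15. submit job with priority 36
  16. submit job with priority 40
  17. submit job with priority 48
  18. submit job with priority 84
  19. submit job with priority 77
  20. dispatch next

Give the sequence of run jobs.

insert 76 → {76}
insert 78 → {76, 78}
dispatch next → 76; now {78}
insert 67 → {67, 78}
dispatch next → 67; now {78}
dispatch next → 78; now {}
insert 69 → {69}
insert 81 → {69, 81}
dispatch next → 69; now {81}
insert 73 → {73, 81}
insert 83 → {73, 81, 83}
insert 58 → {58, 73, 81, 83}
insert 60 → {58, 60, 73, 81, 83}
dispatch next → 58; now {60, 73, 81, 83}
insert 36 → {36, 60, 73, 81, 83}
insert 40 → {36, 40, 60, 73, 81, 83}
insert 48 → {36, 40, 48, 60, 73, 81, 83}
insert 84 → {36, 40, 48, 60, 73, 81, 83, 84}
insert 77 → {36, 40, 48, 60, 73, 77, 81, 83, 84}
dispatch next → 36; now {40, 48, 60, 73, 77, 81, 83, 84}

76, 67, 78, 69, 58, 36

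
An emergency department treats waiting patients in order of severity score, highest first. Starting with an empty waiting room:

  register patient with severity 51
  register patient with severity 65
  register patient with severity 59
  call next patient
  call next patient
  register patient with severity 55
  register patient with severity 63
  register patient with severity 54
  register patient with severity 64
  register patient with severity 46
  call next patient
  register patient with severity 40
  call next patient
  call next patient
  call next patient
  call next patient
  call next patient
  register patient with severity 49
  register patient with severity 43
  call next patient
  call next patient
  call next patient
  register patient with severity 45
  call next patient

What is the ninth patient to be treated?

insert 51 → {51}
insert 65 → {65, 51}
insert 59 → {65, 59, 51}
call next patient → 65; now {59, 51}
call next patient → 59; now {51}
insert 55 → {55, 51}
insert 63 → {63, 55, 51}
insert 54 → {63, 55, 54, 51}
insert 64 → {64, 63, 55, 54, 51}
insert 46 → {64, 63, 55, 54, 51, 46}
call next patient → 64; now {63, 55, 54, 51, 46}
insert 40 → {63, 55, 54, 51, 46, 40}
call next patient → 63; now {55, 54, 51, 46, 40}
call next patient → 55; now {54, 51, 46, 40}
call next patient → 54; now {51, 46, 40}
call next patient → 51; now {46, 40}
call next patient → 46; now {40}
insert 49 → {49, 40}
insert 43 → {49, 43, 40}
call next patient → 49; now {43, 40}
call next patient → 43; now {40}
call next patient → 40; now {}
insert 45 → {45}
call next patient → 45; now {}

49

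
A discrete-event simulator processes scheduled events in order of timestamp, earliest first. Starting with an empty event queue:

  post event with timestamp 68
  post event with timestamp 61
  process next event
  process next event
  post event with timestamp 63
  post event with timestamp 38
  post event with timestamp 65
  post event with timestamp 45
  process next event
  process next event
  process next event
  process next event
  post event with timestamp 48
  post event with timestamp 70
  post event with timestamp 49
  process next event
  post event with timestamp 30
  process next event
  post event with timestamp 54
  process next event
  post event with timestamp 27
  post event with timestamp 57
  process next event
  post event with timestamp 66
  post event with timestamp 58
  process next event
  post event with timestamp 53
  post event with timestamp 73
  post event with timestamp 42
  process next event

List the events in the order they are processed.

61 → 68 → 38 → 45 → 63 → 65 → 48 → 30 → 49 → 27 → 54 → 42

insert 68 → {68}
insert 61 → {61, 68}
process next event → 61; now {68}
process next event → 68; now {}
insert 63 → {63}
insert 38 → {38, 63}
insert 65 → {38, 63, 65}
insert 45 → {38, 45, 63, 65}
process next event → 38; now {45, 63, 65}
process next event → 45; now {63, 65}
process next event → 63; now {65}
process next event → 65; now {}
insert 48 → {48}
insert 70 → {48, 70}
insert 49 → {48, 49, 70}
process next event → 48; now {49, 70}
insert 30 → {30, 49, 70}
process next event → 30; now {49, 70}
insert 54 → {49, 54, 70}
process next event → 49; now {54, 70}
insert 27 → {27, 54, 70}
insert 57 → {27, 54, 57, 70}
process next event → 27; now {54, 57, 70}
insert 66 → {54, 57, 66, 70}
insert 58 → {54, 57, 58, 66, 70}
process next event → 54; now {57, 58, 66, 70}
insert 53 → {53, 57, 58, 66, 70}
insert 73 → {53, 57, 58, 66, 70, 73}
insert 42 → {42, 53, 57, 58, 66, 70, 73}
process next event → 42; now {53, 57, 58, 66, 70, 73}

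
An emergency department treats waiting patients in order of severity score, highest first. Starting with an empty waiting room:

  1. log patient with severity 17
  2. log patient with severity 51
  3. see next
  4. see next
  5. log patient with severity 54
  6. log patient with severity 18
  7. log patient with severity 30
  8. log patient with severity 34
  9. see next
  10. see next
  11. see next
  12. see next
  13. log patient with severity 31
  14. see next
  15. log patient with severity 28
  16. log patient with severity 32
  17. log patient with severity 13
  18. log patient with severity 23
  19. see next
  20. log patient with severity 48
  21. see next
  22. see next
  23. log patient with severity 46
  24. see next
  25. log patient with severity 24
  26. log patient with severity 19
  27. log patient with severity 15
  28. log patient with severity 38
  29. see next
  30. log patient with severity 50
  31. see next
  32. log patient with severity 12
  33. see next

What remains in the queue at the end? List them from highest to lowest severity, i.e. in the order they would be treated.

insert 17 → {17}
insert 51 → {51, 17}
see next → 51; now {17}
see next → 17; now {}
insert 54 → {54}
insert 18 → {54, 18}
insert 30 → {54, 30, 18}
insert 34 → {54, 34, 30, 18}
see next → 54; now {34, 30, 18}
see next → 34; now {30, 18}
see next → 30; now {18}
see next → 18; now {}
insert 31 → {31}
see next → 31; now {}
insert 28 → {28}
insert 32 → {32, 28}
insert 13 → {32, 28, 13}
insert 23 → {32, 28, 23, 13}
see next → 32; now {28, 23, 13}
insert 48 → {48, 28, 23, 13}
see next → 48; now {28, 23, 13}
see next → 28; now {23, 13}
insert 46 → {46, 23, 13}
see next → 46; now {23, 13}
insert 24 → {24, 23, 13}
insert 19 → {24, 23, 19, 13}
insert 15 → {24, 23, 19, 15, 13}
insert 38 → {38, 24, 23, 19, 15, 13}
see next → 38; now {24, 23, 19, 15, 13}
insert 50 → {50, 24, 23, 19, 15, 13}
see next → 50; now {24, 23, 19, 15, 13}
insert 12 → {24, 23, 19, 15, 13, 12}
see next → 24; now {23, 19, 15, 13, 12}

23 → 19 → 15 → 13 → 12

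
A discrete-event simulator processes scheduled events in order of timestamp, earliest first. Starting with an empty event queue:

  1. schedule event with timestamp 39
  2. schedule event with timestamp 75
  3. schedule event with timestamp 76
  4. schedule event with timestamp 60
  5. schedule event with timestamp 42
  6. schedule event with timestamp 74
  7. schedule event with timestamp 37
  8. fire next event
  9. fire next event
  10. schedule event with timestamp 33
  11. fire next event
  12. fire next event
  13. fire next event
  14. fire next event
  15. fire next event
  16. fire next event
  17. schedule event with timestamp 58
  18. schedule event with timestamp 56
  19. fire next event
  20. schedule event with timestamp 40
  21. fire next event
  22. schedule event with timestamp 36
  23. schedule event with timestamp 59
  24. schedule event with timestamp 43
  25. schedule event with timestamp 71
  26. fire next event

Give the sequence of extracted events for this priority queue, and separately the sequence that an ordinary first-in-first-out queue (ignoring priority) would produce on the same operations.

insert 39 → {39}
insert 75 → {39, 75}
insert 76 → {39, 75, 76}
insert 60 → {39, 60, 75, 76}
insert 42 → {39, 42, 60, 75, 76}
insert 74 → {39, 42, 60, 74, 75, 76}
insert 37 → {37, 39, 42, 60, 74, 75, 76}
fire next event → 37; now {39, 42, 60, 74, 75, 76}
fire next event → 39; now {42, 60, 74, 75, 76}
insert 33 → {33, 42, 60, 74, 75, 76}
fire next event → 33; now {42, 60, 74, 75, 76}
fire next event → 42; now {60, 74, 75, 76}
fire next event → 60; now {74, 75, 76}
fire next event → 74; now {75, 76}
fire next event → 75; now {76}
fire next event → 76; now {}
insert 58 → {58}
insert 56 → {56, 58}
fire next event → 56; now {58}
insert 40 → {40, 58}
fire next event → 40; now {58}
insert 36 → {36, 58}
insert 59 → {36, 58, 59}
insert 43 → {36, 43, 58, 59}
insert 71 → {36, 43, 58, 59, 71}
fire next event → 36; now {43, 58, 59, 71}

priority queue: 37, 39, 33, 42, 60, 74, 75, 76, 56, 40, 36; FIFO queue: 39, 75, 76, 60, 42, 74, 37, 33, 58, 56, 40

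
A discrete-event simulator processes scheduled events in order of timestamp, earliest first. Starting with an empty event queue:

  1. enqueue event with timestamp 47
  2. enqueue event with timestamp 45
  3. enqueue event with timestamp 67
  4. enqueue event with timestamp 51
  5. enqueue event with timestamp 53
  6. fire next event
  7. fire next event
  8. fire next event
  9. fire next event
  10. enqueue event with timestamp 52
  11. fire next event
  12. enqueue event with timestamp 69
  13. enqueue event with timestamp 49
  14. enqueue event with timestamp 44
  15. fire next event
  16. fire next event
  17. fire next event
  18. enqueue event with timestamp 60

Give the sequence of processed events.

insert 47 → {47}
insert 45 → {45, 47}
insert 67 → {45, 47, 67}
insert 51 → {45, 47, 51, 67}
insert 53 → {45, 47, 51, 53, 67}
fire next event → 45; now {47, 51, 53, 67}
fire next event → 47; now {51, 53, 67}
fire next event → 51; now {53, 67}
fire next event → 53; now {67}
insert 52 → {52, 67}
fire next event → 52; now {67}
insert 69 → {67, 69}
insert 49 → {49, 67, 69}
insert 44 → {44, 49, 67, 69}
fire next event → 44; now {49, 67, 69}
fire next event → 49; now {67, 69}
fire next event → 67; now {69}
insert 60 → {60, 69}

45 → 47 → 51 → 53 → 52 → 44 → 49 → 67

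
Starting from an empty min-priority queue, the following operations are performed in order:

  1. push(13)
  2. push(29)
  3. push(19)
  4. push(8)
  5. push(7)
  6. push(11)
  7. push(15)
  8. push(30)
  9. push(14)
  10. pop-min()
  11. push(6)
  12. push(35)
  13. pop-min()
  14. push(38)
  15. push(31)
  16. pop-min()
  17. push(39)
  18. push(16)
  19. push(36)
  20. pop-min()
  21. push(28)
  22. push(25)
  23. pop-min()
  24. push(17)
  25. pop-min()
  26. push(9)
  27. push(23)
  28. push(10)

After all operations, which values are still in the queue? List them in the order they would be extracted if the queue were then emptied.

9 → 10 → 15 → 16 → 17 → 19 → 23 → 25 → 28 → 29 → 30 → 31 → 35 → 36 → 38 → 39

insert 13 → {13}
insert 29 → {13, 29}
insert 19 → {13, 19, 29}
insert 8 → {8, 13, 19, 29}
insert 7 → {7, 8, 13, 19, 29}
insert 11 → {7, 8, 11, 13, 19, 29}
insert 15 → {7, 8, 11, 13, 15, 19, 29}
insert 30 → {7, 8, 11, 13, 15, 19, 29, 30}
insert 14 → {7, 8, 11, 13, 14, 15, 19, 29, 30}
pop-min → 7; now {8, 11, 13, 14, 15, 19, 29, 30}
insert 6 → {6, 8, 11, 13, 14, 15, 19, 29, 30}
insert 35 → {6, 8, 11, 13, 14, 15, 19, 29, 30, 35}
pop-min → 6; now {8, 11, 13, 14, 15, 19, 29, 30, 35}
insert 38 → {8, 11, 13, 14, 15, 19, 29, 30, 35, 38}
insert 31 → {8, 11, 13, 14, 15, 19, 29, 30, 31, 35, 38}
pop-min → 8; now {11, 13, 14, 15, 19, 29, 30, 31, 35, 38}
insert 39 → {11, 13, 14, 15, 19, 29, 30, 31, 35, 38, 39}
insert 16 → {11, 13, 14, 15, 16, 19, 29, 30, 31, 35, 38, 39}
insert 36 → {11, 13, 14, 15, 16, 19, 29, 30, 31, 35, 36, 38, 39}
pop-min → 11; now {13, 14, 15, 16, 19, 29, 30, 31, 35, 36, 38, 39}
insert 28 → {13, 14, 15, 16, 19, 28, 29, 30, 31, 35, 36, 38, 39}
insert 25 → {13, 14, 15, 16, 19, 25, 28, 29, 30, 31, 35, 36, 38, 39}
pop-min → 13; now {14, 15, 16, 19, 25, 28, 29, 30, 31, 35, 36, 38, 39}
insert 17 → {14, 15, 16, 17, 19, 25, 28, 29, 30, 31, 35, 36, 38, 39}
pop-min → 14; now {15, 16, 17, 19, 25, 28, 29, 30, 31, 35, 36, 38, 39}
insert 9 → {9, 15, 16, 17, 19, 25, 28, 29, 30, 31, 35, 36, 38, 39}
insert 23 → {9, 15, 16, 17, 19, 23, 25, 28, 29, 30, 31, 35, 36, 38, 39}
insert 10 → {9, 10, 15, 16, 17, 19, 23, 25, 28, 29, 30, 31, 35, 36, 38, 39}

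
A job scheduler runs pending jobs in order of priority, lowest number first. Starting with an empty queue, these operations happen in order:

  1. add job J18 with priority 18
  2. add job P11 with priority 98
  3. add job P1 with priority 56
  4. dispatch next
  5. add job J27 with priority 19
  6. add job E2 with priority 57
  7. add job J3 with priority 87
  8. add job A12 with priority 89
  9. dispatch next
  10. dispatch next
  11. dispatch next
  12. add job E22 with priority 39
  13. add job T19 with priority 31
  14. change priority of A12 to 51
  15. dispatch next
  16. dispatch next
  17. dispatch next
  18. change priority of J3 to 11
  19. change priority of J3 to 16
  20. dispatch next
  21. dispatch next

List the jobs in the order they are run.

add J18 (priority 18) → {J18:18}
add P11 (priority 98) → {J18:18, P11:98}
add P1 (priority 56) → {J18:18, P1:56, P11:98}
dispatch next → J18; now {P1:56, P11:98}
add J27 (priority 19) → {J27:19, P1:56, P11:98}
add E2 (priority 57) → {J27:19, P1:56, E2:57, P11:98}
add J3 (priority 87) → {J27:19, P1:56, E2:57, J3:87, P11:98}
add A12 (priority 89) → {J27:19, P1:56, E2:57, J3:87, A12:89, P11:98}
dispatch next → J27; now {P1:56, E2:57, J3:87, A12:89, P11:98}
dispatch next → P1; now {E2:57, J3:87, A12:89, P11:98}
dispatch next → E2; now {J3:87, A12:89, P11:98}
add E22 (priority 39) → {E22:39, J3:87, A12:89, P11:98}
add T19 (priority 31) → {T19:31, E22:39, J3:87, A12:89, P11:98}
update A12 to priority 51 → {T19:31, E22:39, A12:51, J3:87, P11:98}
dispatch next → T19; now {E22:39, A12:51, J3:87, P11:98}
dispatch next → E22; now {A12:51, J3:87, P11:98}
dispatch next → A12; now {J3:87, P11:98}
update J3 to priority 11 → {J3:11, P11:98}
update J3 to priority 16 → {J3:16, P11:98}
dispatch next → J3; now {P11:98}
dispatch next → P11; now {}

J18 → J27 → P1 → E2 → T19 → E22 → A12 → J3 → P11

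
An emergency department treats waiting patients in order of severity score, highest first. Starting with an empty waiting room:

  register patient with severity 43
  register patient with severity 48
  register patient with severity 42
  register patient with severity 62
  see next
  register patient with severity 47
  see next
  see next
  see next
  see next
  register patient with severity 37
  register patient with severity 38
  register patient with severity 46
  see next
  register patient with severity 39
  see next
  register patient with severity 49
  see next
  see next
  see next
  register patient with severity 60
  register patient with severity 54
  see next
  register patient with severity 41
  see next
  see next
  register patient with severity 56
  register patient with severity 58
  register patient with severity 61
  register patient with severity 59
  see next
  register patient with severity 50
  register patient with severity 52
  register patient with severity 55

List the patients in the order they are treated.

insert 43 → {43}
insert 48 → {48, 43}
insert 42 → {48, 43, 42}
insert 62 → {62, 48, 43, 42}
see next → 62; now {48, 43, 42}
insert 47 → {48, 47, 43, 42}
see next → 48; now {47, 43, 42}
see next → 47; now {43, 42}
see next → 43; now {42}
see next → 42; now {}
insert 37 → {37}
insert 38 → {38, 37}
insert 46 → {46, 38, 37}
see next → 46; now {38, 37}
insert 39 → {39, 38, 37}
see next → 39; now {38, 37}
insert 49 → {49, 38, 37}
see next → 49; now {38, 37}
see next → 38; now {37}
see next → 37; now {}
insert 60 → {60}
insert 54 → {60, 54}
see next → 60; now {54}
insert 41 → {54, 41}
see next → 54; now {41}
see next → 41; now {}
insert 56 → {56}
insert 58 → {58, 56}
insert 61 → {61, 58, 56}
insert 59 → {61, 59, 58, 56}
see next → 61; now {59, 58, 56}
insert 50 → {59, 58, 56, 50}
insert 52 → {59, 58, 56, 52, 50}
insert 55 → {59, 58, 56, 55, 52, 50}

[62, 48, 47, 43, 42, 46, 39, 49, 38, 37, 60, 54, 41, 61]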